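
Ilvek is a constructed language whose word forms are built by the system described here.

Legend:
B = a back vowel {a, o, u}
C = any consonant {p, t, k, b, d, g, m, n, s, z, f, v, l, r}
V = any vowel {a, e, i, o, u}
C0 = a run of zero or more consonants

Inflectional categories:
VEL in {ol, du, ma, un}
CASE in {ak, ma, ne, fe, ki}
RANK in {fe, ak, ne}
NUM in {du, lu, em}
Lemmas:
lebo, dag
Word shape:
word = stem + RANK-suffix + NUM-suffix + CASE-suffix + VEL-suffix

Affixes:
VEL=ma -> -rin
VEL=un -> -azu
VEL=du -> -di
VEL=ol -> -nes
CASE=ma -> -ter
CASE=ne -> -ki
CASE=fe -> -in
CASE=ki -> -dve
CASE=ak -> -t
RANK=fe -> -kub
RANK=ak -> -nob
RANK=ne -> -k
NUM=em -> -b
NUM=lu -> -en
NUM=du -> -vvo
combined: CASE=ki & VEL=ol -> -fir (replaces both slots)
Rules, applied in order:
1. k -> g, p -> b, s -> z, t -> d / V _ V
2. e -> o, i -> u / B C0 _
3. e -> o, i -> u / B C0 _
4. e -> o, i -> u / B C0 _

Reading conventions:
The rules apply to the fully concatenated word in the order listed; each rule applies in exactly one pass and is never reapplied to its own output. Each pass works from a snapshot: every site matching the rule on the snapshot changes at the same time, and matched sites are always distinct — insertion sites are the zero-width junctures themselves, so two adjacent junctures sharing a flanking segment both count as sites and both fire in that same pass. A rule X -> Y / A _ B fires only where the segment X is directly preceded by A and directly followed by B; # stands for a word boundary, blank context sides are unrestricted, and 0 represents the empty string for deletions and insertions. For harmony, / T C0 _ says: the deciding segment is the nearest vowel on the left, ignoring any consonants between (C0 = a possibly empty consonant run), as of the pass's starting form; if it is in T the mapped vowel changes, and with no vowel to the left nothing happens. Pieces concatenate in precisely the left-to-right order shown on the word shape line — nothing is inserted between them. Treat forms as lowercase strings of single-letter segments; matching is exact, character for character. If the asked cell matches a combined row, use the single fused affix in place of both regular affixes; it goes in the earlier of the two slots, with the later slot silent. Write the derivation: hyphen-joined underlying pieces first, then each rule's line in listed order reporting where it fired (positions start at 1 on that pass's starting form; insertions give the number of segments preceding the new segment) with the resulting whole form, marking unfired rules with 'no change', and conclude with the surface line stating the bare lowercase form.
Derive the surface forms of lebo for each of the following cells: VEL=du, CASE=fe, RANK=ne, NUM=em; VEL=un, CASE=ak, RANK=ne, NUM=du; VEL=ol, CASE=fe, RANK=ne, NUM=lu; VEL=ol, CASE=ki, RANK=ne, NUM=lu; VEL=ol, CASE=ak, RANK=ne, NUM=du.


cell VEL=du, CASE=fe, RANK=ne, NUM=em:
underlying: lebo-k-b-in-di
1. k -> g, p -> b, s -> z, t -> d / V _ V: no change
2. e -> o, i -> u / B C0 _: fires at position(s) 7: lebokbundi
3. e -> o, i -> u / B C0 _: fires at position(s) 10: lebokbundu
4. e -> o, i -> u / B C0 _: no change
surface: lebokbundu

cell VEL=un, CASE=ak, RANK=ne, NUM=du:
underlying: lebo-k-vvo-t-azu
1. k -> g, p -> b, s -> z, t -> d / V _ V: fires at position(s) 9: lebokvvodazu
2. e -> o, i -> u / B C0 _: no change
3. e -> o, i -> u / B C0 _: no change
4. e -> o, i -> u / B C0 _: no change
surface: lebokvvodazu

cell VEL=ol, CASE=fe, RANK=ne, NUM=lu:
underlying: lebo-k-en-in-nes
1. k -> g, p -> b, s -> z, t -> d / V _ V: fires at position(s) 5: lebogeninnes
2. e -> o, i -> u / B C0 _: fires at position(s) 6: lebogoninnes
3. e -> o, i -> u / B C0 _: fires at position(s) 8: lebogonunnes
4. e -> o, i -> u / B C0 _: fires at position(s) 11: lebogonunnos
surface: lebogonunnos

cell VEL=ol, CASE=ki, RANK=ne, NUM=lu:
underlying: lebo-k-en-fir
1. k -> g, p -> b, s -> z, t -> d / V _ V: fires at position(s) 5: lebogenfir
2. e -> o, i -> u / B C0 _: fires at position(s) 6: lebogonfir
3. e -> o, i -> u / B C0 _: fires at position(s) 9: lebogonfur
4. e -> o, i -> u / B C0 _: no change
surface: lebogonfur

cell VEL=ol, CASE=ak, RANK=ne, NUM=du:
underlying: lebo-k-vvo-t-nes
1. k -> g, p -> b, s -> z, t -> d / V _ V: no change
2. e -> o, i -> u / B C0 _: fires at position(s) 11: lebokvvotnos
3. e -> o, i -> u / B C0 _: no change
4. e -> o, i -> u / B C0 _: no change
surface: lebokvvotnos


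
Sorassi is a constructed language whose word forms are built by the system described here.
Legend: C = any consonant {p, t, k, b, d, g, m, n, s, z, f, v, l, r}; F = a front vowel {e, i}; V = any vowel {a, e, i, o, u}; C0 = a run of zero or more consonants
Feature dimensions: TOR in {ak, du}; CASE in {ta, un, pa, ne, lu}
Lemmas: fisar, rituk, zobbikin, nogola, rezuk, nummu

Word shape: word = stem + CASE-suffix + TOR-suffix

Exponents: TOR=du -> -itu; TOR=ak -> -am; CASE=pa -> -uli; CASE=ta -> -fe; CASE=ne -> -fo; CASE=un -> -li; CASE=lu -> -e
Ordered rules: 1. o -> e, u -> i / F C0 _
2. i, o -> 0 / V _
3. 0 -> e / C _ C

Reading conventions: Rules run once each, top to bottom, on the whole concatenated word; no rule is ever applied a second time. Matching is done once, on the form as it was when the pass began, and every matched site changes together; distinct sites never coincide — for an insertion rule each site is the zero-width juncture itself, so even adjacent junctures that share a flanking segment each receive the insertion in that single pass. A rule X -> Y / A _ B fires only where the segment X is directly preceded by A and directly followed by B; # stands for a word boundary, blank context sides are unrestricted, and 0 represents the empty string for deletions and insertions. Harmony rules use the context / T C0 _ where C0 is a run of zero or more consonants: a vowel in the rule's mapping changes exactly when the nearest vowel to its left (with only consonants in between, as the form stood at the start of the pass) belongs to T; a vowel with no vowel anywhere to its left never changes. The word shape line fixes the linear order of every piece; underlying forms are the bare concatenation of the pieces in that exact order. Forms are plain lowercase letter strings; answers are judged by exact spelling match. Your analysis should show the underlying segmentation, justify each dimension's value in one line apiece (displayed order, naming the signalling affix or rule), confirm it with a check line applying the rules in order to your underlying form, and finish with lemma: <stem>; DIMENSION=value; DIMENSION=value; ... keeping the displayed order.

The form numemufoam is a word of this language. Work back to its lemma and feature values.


underlying: nummu-fo-am
TOR=ak - signalled by the affix -am
CASE=ne - signalled by the affix -fo
check: nummufoam -> nummufoam -> nummufoam -> numemufoam
lemma: nummu; TOR=ak; CASE=ne


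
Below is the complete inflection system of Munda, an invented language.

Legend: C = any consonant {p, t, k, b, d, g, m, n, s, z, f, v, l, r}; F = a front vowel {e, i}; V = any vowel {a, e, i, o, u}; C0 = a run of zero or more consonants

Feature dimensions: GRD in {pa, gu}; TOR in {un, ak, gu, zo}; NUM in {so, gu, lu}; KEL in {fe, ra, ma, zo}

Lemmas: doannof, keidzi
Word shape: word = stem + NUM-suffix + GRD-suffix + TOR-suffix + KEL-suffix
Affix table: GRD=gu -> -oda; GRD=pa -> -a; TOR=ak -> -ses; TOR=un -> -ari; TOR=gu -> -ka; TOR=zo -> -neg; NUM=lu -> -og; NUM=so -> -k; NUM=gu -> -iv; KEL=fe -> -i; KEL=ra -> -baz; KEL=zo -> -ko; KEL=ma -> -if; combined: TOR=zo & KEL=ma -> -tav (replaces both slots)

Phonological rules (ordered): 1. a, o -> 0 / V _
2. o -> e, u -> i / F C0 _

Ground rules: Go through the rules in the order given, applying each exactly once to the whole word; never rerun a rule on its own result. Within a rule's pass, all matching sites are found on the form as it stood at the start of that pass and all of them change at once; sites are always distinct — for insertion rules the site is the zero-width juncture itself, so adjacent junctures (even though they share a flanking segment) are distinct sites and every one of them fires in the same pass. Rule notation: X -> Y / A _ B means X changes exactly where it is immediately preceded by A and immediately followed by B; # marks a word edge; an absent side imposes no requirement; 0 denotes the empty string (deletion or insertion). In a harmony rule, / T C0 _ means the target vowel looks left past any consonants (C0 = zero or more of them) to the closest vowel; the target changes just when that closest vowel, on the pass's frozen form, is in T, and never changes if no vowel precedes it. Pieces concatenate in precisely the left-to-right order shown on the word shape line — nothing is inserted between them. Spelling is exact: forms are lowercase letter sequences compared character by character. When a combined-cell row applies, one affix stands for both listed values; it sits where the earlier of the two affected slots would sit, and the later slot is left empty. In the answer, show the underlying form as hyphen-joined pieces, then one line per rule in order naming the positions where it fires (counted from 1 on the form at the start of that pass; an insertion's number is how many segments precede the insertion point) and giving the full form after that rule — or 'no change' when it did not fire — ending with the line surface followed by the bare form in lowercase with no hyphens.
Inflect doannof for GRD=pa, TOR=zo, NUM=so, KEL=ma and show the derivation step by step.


underlying: doannof-k-a-tav
1. a, o -> 0 / V _: fires at position(s) 3: donnofkatav
2. o -> e, u -> i / F C0 _: no change
surface: donnofkatav


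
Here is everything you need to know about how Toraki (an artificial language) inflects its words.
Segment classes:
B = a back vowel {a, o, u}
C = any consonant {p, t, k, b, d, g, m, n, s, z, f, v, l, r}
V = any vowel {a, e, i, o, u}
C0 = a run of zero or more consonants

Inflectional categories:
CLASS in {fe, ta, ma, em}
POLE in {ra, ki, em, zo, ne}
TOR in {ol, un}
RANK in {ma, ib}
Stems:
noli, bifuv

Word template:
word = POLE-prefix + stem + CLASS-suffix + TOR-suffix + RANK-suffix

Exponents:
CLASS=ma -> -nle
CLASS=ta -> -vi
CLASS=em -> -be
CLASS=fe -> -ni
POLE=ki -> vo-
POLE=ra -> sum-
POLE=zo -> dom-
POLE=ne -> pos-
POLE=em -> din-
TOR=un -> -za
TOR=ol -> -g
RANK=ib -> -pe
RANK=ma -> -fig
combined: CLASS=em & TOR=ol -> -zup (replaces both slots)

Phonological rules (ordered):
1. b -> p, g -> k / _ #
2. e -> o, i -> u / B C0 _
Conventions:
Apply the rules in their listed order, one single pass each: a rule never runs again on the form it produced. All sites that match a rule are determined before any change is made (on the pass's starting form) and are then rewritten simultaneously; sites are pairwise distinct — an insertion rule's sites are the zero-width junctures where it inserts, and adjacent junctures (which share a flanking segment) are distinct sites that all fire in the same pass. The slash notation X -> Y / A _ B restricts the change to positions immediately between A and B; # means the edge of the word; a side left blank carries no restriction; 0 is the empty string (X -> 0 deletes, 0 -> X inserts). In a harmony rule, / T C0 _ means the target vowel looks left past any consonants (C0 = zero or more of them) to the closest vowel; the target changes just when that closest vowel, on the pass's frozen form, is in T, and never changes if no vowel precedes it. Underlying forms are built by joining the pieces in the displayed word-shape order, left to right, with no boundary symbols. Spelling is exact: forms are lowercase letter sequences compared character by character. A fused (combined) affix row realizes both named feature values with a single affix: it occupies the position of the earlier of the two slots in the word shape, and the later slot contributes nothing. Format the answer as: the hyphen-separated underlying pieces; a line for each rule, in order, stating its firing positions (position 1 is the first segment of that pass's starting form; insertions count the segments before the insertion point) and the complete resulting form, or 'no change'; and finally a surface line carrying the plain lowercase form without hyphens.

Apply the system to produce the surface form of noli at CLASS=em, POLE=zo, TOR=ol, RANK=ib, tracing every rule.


underlying: dom-noli-zup-pe
1. b -> p, g -> k / _ #: no change
2. e -> o, i -> u / B C0 _: fires at position(s) 7, 12: domnoluzuppo
surface: domnoluzuppo


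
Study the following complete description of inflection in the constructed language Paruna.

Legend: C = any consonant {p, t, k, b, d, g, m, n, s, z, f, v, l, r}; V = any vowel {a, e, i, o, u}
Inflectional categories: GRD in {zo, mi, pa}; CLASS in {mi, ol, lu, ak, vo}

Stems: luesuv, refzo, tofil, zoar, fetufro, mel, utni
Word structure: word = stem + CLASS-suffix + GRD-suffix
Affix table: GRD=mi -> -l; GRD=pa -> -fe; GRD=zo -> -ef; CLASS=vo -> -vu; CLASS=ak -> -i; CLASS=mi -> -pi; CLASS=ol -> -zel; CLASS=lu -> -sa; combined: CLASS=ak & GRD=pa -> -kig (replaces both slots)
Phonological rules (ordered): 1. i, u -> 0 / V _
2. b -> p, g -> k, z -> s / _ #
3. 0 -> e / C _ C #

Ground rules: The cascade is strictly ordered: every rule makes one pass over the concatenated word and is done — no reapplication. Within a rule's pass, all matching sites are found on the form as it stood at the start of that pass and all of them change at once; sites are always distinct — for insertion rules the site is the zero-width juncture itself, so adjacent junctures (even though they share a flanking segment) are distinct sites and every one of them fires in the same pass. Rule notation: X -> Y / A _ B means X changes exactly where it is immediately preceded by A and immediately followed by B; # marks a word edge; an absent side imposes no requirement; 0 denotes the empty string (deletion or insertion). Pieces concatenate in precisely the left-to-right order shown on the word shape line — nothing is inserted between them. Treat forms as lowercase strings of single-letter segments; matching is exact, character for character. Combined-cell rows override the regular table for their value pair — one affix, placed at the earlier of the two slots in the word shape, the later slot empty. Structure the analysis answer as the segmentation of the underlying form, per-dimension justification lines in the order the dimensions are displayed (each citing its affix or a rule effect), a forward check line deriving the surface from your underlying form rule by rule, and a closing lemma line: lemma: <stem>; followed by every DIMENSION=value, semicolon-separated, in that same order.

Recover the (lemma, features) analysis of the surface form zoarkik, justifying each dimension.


underlying: zoar-kig
GRD=pa - signalled by the combined affix row
CLASS=ak - signalled by the combined affix row
check: zoarkig -> zoarkig -> zoarkik -> zoarkik
lemma: zoar; GRD=pa; CLASS=ak


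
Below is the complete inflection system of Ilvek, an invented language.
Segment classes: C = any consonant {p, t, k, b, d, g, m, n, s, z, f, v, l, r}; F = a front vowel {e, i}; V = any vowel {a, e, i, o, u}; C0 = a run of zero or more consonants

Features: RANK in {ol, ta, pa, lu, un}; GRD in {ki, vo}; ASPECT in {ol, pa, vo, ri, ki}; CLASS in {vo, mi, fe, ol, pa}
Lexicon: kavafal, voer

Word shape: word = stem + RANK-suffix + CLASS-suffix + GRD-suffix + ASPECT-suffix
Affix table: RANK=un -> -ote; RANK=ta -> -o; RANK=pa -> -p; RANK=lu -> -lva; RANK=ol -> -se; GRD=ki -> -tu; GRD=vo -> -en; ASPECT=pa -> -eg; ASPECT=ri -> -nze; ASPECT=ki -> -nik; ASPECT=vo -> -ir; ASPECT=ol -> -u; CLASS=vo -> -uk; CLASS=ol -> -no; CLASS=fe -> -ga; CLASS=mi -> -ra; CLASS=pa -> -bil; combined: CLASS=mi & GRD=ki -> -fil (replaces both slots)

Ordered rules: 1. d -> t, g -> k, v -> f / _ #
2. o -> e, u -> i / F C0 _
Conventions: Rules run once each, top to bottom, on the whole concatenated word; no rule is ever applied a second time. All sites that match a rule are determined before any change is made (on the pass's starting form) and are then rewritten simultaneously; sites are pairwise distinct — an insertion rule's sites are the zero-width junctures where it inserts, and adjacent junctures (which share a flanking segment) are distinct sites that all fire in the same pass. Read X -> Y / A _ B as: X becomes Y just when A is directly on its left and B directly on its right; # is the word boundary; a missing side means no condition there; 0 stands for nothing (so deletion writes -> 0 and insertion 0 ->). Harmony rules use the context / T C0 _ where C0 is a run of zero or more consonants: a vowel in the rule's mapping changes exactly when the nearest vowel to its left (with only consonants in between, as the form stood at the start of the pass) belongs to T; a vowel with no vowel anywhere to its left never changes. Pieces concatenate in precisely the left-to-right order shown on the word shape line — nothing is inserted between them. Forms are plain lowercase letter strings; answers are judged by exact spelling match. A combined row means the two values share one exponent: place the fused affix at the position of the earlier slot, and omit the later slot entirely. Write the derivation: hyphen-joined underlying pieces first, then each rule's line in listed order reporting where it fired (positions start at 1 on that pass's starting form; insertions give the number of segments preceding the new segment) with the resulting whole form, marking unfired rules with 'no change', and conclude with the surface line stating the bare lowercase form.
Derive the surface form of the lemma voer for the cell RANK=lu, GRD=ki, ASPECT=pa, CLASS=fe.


underlying: voer-lva-ga-tu-eg
1. d -> t, g -> k, v -> f / _ #: fires at position(s) 13: voerlvagatuek
2. o -> e, u -> i / F C0 _: no change
surface: voerlvagatuek


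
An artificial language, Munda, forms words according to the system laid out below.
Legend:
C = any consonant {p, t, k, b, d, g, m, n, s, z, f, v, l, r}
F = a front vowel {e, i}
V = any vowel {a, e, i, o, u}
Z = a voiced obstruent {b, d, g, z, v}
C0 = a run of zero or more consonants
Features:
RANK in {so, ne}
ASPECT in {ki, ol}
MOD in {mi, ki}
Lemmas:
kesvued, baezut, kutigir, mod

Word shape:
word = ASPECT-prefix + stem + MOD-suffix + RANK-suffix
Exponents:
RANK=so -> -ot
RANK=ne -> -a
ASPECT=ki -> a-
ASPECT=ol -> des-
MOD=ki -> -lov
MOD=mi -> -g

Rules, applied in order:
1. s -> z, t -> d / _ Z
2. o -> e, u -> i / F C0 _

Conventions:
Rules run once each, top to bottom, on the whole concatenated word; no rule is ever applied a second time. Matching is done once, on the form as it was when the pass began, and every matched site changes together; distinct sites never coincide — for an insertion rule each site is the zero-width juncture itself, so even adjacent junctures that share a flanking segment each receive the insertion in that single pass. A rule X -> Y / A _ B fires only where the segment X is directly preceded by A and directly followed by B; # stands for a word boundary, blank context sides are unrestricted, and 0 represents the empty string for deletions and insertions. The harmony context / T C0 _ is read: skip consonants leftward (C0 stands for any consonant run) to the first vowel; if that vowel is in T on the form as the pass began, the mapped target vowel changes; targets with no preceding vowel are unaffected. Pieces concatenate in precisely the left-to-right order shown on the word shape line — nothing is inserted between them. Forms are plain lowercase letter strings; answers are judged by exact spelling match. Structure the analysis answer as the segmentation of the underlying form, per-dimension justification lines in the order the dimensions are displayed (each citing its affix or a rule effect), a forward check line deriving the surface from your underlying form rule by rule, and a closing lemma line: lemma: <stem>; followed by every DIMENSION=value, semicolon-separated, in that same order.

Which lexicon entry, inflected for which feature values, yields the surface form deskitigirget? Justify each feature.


underlying: des-kutigir-g-ot
RANK=so - signalled by the affix -ot
ASPECT=ol - signalled by the affix des-
MOD=mi - signalled by the affix -g
check: deskutigirgot -> deskutigirgot -> deskitigirget
lemma: kutigir; RANK=so; ASPECT=ol; MOD=mi


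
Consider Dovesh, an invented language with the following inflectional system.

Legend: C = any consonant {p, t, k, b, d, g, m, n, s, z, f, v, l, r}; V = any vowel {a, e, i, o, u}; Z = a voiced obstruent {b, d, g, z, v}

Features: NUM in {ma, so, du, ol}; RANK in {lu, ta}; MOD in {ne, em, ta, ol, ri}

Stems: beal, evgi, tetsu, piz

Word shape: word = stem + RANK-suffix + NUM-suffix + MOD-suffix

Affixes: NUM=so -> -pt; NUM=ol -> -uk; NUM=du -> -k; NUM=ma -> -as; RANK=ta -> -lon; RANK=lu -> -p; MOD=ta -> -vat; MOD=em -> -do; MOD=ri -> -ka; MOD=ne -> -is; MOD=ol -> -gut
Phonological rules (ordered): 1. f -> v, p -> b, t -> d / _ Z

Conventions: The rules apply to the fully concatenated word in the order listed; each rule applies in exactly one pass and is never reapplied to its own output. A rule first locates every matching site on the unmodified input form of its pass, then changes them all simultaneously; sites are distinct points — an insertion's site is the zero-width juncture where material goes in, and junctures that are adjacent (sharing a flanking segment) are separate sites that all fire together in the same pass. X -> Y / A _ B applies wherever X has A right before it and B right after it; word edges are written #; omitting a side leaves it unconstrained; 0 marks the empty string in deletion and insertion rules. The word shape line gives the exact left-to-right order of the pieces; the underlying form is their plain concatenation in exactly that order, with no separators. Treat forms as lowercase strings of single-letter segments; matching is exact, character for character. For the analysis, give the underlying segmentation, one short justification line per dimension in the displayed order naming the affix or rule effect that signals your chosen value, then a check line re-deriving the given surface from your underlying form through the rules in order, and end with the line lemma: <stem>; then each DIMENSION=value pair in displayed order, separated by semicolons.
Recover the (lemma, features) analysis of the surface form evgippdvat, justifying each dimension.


underlying: evgi-p-pt-vat
NUM=so - signalled by the affix -pt
RANK=lu - signalled by the affix -p
MOD=ta - signalled by the affix -vat
check: evgipptvat -> evgippdvat
lemma: evgi; NUM=so; RANK=lu; MOD=ta


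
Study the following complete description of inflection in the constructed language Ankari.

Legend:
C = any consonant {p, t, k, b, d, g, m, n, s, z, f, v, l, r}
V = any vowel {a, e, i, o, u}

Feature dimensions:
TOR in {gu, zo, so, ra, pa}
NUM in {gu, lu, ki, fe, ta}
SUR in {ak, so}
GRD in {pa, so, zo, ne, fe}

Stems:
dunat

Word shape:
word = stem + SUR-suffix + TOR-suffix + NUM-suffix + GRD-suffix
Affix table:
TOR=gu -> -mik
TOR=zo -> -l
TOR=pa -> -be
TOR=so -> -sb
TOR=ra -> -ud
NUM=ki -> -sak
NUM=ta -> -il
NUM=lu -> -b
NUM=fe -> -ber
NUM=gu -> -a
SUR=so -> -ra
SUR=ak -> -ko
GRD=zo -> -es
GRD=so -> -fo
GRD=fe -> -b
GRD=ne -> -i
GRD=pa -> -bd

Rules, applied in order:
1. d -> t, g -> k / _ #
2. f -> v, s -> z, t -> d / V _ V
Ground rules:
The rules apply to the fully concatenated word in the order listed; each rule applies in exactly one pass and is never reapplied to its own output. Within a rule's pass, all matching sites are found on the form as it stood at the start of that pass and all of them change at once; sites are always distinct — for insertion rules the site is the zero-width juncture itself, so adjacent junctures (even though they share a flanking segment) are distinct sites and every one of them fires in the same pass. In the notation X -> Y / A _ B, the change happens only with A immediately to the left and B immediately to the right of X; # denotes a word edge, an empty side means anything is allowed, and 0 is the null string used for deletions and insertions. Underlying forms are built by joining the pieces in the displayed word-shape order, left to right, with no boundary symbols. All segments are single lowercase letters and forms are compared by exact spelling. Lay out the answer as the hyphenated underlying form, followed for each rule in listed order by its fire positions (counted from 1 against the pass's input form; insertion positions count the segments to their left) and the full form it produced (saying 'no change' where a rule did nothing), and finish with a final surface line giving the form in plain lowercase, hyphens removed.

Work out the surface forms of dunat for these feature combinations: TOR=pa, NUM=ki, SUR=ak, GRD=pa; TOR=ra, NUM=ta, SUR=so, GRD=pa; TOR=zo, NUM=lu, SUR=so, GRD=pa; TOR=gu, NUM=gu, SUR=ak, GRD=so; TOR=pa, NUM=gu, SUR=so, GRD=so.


cell TOR=pa, NUM=ki, SUR=ak, GRD=pa:
underlying: dunat-ko-be-sak-bd
1. d -> t, g -> k / _ #: fires at position(s) 14: dunatkobesakbt
2. f -> v, s -> z, t -> d / V _ V: fires at position(s) 10: dunatkobezakbt
surface: dunatkobezakbt

cell TOR=ra, NUM=ta, SUR=so, GRD=pa:
underlying: dunat-ra-ud-il-bd
1. d -> t, g -> k / _ #: fires at position(s) 13: dunatraudilbt
2. f -> v, s -> z, t -> d / V _ V: no change
surface: dunatraudilbt

cell TOR=zo, NUM=lu, SUR=so, GRD=pa:
underlying: dunat-ra-l-b-bd
1. d -> t, g -> k / _ #: fires at position(s) 11: dunatralbbt
2. f -> v, s -> z, t -> d / V _ V: no change
surface: dunatralbbt

cell TOR=gu, NUM=gu, SUR=ak, GRD=so:
underlying: dunat-ko-mik-a-fo
1. d -> t, g -> k / _ #: no change
2. f -> v, s -> z, t -> d / V _ V: fires at position(s) 12: dunatkomikavo
surface: dunatkomikavo

cell TOR=pa, NUM=gu, SUR=so, GRD=so:
underlying: dunat-ra-be-a-fo
1. d -> t, g -> k / _ #: no change
2. f -> v, s -> z, t -> d / V _ V: fires at position(s) 11: dunatrabeavo
surface: dunatrabeavo


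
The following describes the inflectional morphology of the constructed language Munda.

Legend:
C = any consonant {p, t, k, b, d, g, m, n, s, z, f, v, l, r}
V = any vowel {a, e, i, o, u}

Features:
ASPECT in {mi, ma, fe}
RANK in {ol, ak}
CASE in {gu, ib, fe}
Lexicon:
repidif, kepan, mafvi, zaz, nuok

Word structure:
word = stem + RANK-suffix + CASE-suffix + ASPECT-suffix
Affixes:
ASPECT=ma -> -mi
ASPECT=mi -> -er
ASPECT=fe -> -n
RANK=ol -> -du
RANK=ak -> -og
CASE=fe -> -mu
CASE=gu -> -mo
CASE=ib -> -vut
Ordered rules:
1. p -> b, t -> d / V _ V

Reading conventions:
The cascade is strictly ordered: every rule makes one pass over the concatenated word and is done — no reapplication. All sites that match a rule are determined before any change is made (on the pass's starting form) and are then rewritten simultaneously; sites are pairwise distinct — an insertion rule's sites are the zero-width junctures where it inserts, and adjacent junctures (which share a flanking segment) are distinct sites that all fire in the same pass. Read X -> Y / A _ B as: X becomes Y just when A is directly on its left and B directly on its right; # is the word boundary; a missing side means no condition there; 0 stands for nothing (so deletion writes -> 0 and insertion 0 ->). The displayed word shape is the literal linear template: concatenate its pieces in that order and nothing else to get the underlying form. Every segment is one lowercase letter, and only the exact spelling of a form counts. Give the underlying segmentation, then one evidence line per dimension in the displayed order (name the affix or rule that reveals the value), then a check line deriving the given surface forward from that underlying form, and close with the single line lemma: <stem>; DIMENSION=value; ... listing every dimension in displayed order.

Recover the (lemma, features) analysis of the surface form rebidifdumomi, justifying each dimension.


underlying: repidif-du-mo-mi
ASPECT=ma - signalled by the affix -mi
RANK=ol - signalled by the affix -du
CASE=gu - signalled by the affix -mo
check: repidifdumomi -> rebidifdumomi
lemma: repidif; ASPECT=ma; RANK=ol; CASE=gu


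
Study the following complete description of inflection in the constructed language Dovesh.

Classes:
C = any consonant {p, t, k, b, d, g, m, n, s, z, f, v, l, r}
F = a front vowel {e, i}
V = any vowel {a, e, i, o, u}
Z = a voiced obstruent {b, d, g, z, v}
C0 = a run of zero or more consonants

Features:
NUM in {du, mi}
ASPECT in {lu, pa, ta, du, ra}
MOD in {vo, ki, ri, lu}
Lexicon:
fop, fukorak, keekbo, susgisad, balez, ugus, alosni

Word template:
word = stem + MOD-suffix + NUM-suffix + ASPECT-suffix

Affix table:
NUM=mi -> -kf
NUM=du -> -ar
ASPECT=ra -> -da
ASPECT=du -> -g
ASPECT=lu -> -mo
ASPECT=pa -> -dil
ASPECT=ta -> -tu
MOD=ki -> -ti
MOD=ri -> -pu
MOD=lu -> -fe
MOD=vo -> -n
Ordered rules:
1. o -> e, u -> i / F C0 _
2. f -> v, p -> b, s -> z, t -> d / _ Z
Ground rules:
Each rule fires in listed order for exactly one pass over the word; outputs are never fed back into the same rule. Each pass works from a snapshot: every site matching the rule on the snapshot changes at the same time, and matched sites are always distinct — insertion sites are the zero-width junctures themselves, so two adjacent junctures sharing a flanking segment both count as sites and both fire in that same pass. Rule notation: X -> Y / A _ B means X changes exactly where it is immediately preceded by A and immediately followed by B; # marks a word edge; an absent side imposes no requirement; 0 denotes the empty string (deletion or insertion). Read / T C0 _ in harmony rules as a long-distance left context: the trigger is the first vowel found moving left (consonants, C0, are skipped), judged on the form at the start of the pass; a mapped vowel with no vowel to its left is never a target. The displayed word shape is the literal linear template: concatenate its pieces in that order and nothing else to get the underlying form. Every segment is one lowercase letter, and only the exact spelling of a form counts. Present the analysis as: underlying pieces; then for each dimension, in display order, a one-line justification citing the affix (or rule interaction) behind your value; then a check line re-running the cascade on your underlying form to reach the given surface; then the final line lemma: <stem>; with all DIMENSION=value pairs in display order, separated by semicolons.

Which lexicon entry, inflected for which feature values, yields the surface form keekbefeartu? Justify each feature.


underlying: keekbo-fe-ar-tu
NUM=du - signalled by the affix -ar
ASPECT=ta - signalled by the affix -tu
MOD=lu - signalled by the affix -fe
check: keekbofeartu -> keekbefeartu -> keekbefeartu
lemma: keekbo; NUM=du; ASPECT=ta; MOD=lu


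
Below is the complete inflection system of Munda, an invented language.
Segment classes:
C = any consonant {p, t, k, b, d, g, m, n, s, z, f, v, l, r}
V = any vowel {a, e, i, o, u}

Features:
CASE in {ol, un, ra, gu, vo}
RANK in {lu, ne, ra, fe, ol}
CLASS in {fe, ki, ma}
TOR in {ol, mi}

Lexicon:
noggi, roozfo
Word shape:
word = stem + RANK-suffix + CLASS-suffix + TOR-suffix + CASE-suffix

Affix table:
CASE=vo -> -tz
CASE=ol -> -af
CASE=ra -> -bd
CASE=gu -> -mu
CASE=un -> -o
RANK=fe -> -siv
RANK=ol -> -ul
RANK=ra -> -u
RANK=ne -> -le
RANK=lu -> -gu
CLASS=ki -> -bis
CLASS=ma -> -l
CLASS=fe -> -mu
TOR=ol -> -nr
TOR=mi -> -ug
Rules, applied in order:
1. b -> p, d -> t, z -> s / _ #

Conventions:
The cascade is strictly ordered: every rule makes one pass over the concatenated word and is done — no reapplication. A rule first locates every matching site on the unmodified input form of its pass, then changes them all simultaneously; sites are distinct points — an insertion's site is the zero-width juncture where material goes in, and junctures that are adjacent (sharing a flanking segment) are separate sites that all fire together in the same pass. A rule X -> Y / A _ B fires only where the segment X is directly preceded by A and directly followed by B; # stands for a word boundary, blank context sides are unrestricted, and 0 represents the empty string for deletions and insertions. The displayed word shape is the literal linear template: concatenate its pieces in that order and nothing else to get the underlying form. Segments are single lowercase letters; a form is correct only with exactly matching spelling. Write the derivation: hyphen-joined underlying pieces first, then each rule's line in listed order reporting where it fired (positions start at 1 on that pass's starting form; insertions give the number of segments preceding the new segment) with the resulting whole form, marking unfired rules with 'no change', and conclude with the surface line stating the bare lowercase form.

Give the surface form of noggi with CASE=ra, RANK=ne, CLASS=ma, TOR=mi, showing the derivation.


underlying: noggi-le-l-ug-bd
1. b -> p, d -> t, z -> s / _ #: fires at position(s) 12: noggilelugbt
surface: noggilelugbt


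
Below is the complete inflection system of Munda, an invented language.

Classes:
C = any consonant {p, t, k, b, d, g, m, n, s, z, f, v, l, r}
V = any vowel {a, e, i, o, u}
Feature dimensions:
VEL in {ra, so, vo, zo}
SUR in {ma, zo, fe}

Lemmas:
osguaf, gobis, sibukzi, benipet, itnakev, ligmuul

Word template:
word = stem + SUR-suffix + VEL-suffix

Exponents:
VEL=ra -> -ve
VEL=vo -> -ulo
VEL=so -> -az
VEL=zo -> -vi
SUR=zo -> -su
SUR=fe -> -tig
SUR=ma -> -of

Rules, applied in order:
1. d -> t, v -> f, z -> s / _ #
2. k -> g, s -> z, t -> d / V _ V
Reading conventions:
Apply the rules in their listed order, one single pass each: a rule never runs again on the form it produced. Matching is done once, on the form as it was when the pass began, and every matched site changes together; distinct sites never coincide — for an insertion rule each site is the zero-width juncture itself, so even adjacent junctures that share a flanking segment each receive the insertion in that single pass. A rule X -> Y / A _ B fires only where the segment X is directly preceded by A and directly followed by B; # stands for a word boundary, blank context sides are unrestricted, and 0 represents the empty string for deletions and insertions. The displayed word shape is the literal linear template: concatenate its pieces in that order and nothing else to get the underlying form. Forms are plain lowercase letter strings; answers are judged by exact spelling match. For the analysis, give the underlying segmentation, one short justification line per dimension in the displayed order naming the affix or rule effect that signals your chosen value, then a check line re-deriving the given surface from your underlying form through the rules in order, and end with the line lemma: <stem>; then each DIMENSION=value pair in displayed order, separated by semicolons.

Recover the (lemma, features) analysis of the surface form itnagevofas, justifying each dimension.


underlying: itnakev-of-az
VEL=so - signalled by the affix -az
SUR=ma - signalled by the affix -of
check: itnakevofaz -> itnakevofas -> itnagevofas
lemma: itnakev; VEL=so; SUR=ma


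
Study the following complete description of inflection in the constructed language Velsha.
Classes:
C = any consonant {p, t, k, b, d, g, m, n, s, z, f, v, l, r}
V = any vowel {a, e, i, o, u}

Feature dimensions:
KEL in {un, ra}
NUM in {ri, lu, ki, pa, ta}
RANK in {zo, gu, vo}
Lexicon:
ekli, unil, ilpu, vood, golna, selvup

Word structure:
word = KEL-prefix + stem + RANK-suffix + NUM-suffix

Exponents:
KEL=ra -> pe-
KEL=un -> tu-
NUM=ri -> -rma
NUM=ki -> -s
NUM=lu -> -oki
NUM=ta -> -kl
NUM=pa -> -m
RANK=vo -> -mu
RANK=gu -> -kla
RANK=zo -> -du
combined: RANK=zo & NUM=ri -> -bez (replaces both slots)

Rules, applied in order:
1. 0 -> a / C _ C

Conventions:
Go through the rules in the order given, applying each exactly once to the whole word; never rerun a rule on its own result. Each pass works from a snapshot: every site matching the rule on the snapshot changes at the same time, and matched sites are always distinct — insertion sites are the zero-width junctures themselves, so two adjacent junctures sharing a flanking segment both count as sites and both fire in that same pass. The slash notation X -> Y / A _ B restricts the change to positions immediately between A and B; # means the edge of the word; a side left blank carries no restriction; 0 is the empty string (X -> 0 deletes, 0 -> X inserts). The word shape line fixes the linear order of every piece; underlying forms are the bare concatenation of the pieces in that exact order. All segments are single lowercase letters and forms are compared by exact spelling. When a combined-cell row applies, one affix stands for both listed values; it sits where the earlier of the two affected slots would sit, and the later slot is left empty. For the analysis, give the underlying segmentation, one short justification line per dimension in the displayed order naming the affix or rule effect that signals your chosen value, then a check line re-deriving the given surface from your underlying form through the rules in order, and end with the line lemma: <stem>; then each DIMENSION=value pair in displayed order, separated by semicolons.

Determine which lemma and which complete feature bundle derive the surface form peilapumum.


underlying: pe-ilpu-mu-m
KEL=ra - signalled by the affix pe-
NUM=pa - signalled by the affix -m
RANK=vo - signalled by the affix -mu
check: peilpumum -> peilapumum
lemma: ilpu; KEL=ra; NUM=pa; RANK=vo


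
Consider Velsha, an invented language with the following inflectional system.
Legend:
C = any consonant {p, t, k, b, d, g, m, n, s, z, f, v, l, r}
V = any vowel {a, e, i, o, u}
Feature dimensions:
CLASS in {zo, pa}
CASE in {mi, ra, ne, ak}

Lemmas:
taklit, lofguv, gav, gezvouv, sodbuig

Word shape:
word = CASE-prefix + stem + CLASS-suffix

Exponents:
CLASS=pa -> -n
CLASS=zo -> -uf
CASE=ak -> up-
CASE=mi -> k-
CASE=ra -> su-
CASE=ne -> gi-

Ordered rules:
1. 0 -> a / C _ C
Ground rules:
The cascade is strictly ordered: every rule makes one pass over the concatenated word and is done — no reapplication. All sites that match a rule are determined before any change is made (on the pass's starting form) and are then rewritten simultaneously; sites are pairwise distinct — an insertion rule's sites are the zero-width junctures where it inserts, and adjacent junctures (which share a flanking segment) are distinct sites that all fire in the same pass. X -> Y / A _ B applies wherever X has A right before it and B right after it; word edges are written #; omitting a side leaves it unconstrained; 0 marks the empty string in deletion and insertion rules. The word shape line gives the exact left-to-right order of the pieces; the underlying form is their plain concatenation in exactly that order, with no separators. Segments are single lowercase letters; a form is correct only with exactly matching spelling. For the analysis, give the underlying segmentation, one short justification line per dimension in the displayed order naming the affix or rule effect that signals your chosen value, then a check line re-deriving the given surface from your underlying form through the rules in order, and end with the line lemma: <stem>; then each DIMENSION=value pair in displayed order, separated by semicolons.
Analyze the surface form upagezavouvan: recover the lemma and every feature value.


underlying: up-gezvouv-n
CLASS=pa - signalled by the affix -n
CASE=ak - signalled by the affix up-
check: upgezvouvn -> upagezavouvan
lemma: gezvouv; CLASS=pa; CASE=ak


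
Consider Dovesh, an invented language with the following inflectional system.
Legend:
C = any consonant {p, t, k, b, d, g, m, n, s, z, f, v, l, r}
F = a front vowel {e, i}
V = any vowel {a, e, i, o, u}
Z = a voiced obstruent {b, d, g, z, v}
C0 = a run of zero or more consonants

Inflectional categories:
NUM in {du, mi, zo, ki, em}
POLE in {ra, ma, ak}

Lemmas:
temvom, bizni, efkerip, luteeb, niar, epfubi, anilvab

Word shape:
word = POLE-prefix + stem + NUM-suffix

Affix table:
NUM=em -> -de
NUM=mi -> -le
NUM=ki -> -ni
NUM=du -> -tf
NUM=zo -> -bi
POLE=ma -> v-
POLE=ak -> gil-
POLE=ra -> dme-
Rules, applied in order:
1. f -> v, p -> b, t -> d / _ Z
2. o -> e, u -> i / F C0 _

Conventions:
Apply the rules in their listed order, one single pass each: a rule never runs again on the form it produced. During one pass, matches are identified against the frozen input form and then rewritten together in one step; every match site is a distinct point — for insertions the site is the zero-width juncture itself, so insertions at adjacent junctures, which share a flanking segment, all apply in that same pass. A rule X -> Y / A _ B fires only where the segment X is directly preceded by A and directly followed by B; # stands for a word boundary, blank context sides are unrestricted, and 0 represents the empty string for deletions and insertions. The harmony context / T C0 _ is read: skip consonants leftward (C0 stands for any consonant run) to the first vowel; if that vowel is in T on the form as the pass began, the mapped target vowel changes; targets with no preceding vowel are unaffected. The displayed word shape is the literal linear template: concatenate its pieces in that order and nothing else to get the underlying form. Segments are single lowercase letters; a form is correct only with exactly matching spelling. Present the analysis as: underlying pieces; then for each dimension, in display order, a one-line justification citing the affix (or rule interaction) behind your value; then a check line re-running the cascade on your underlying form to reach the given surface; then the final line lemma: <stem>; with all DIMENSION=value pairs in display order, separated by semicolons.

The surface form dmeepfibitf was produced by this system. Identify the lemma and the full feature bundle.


underlying: dme-epfubi-tf
NUM=du - signalled by the affix -tf
POLE=ra - signalled by the affix dme-
check: dmeepfubitf -> dmeepfubitf -> dmeepfibitf
lemma: epfubi; NUM=du; POLE=ra
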